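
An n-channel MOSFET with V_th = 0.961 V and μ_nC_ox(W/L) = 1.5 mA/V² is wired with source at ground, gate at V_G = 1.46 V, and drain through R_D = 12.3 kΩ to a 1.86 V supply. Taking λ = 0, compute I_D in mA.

V_GS = V_G = 1.46 V, so V_ov = 1.46 − 0.961 = 0.499 V.
Assume saturation: I_D = ½ k_n V_ov² = 0.5 × 1.5 × 0.499² = 0.187 mA, giving V_DS = V_DD − I_D R_D = 1.86 − 0.187 × 12.3 = -0.437 V.
But -0.437 V < V_ov = 0.499 V, so the device is actually in triode.
In triode I_D = k_n[V_ov V_DS − ½ V_DS²] and I_D = (V_DD − V_DS)/R_D. Equating: 9.23 V_DS² − 10.21 V_DS + 1.86 = 0, giving V_DS = 0.23 V (the root below V_ov).
I_D = (1.86 − 0.23) / 12.3 = 0.133 mA.

I_D = 0.133 mA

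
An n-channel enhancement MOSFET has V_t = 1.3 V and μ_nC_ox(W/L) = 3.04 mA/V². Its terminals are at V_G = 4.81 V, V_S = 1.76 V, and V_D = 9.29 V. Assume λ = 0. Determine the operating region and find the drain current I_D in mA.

V_GS = V_G − V_S = 4.81 − 1.76 = 3.05 V; V_DS = V_D − V_S = 9.29 − 1.76 = 7.53 V.
V_ov = V_GS − V_t = 3.05 − 1.3 = 1.75 V.
Since V_DS = 7.53 V ≥ V_ov = 1.75 V, the device is in saturation.
I_D = ½ k_n V_ov² = 0.5 × 3.04 × 1.75² = 4.65 mA.

Saturation; I_D = 4.65 mA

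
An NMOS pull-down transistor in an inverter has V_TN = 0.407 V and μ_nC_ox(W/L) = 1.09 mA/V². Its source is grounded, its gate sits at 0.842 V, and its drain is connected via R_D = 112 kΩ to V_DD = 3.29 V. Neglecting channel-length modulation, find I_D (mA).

I_D = 0.0288 mA

V_GS = V_G = 0.842 V, so V_ov = 0.842 − 0.407 = 0.435 V.
Assume saturation: I_D = ½ k_n V_ov² = 0.5 × 1.09 × 0.435² = 0.103 mA, giving V_DS = V_DD − I_D R_D = 3.29 − 0.103 × 112 = -8.26 V.
But -8.26 V < V_ov = 0.435 V, so the device is actually in triode.
In triode I_D = k_n[V_ov V_DS − ½ V_DS²] and I_D = (V_DD − V_DS)/R_D. Equating: 61 V_DS² − 54.1 V_DS + 3.29 = 0, giving V_DS = 0.0657 V (the root below V_ov).
I_D = (3.29 − 0.0657) / 112 = 0.0288 mA.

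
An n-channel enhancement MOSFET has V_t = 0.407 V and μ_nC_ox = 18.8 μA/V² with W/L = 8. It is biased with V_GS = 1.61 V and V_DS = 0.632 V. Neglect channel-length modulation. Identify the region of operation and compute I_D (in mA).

k_n = μ_nC_ox · (W/L) = 0.1504 mA/V².
V_ov = V_GS − V_t = 1.61 − 0.407 = 1.2 V.
Since V_DS = 0.632 V < V_ov = 1.2 V, the device is in the triode region.
I_D = k_n [V_ov · V_DS − ½ V_DS²] = 0.1504 × [1.2 × 0.632 − 0.5 × 0.632²] = 0.0843 mA.

Triode; I_D = 0.0843 mA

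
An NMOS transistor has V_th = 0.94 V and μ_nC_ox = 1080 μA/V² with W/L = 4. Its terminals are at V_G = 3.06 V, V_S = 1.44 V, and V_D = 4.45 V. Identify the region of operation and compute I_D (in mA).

V_GS = V_G − V_S = 3.06 − 1.44 = 1.62 V; V_DS = V_D − V_S = 4.45 − 1.44 = 3.01 V.
k_n = μ_nC_ox · (W/L) = 4.32 mA/V².
V_ov = V_GS − V_th = 1.62 − 0.94 = 0.68 V.
Since V_DS = 3.01 V ≥ V_ov = 0.68 V, the device is in saturation.
I_D = ½ k_n V_ov² = 0.5 × 4.32 × 0.68² = 0.999 mA.

Saturation; I_D = 0.999 mA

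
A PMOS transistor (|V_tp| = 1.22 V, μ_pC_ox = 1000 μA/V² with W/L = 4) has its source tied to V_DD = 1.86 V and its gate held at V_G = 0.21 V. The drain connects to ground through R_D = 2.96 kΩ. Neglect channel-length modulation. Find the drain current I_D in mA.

I_D = 0.370 mA

V_SG = V_DD − V_G = 1.86 − 0.21 = 1.65 V, so V_ov = 1.65 − 1.22 = 0.43 V.
k_p = μ_pC_ox · (W/L) = 4 mA/V².
Assume saturation: I_D = ½ k_p V_ov² = 0.5 × 4 × 0.43² = 0.37 mA, giving V_SD = V_DD − I_D R_D = 1.86 − 0.37 × 2.96 = 0.765 V.
V_SD = 0.765 V ≥ V_ov = 0.43 V, confirming saturation.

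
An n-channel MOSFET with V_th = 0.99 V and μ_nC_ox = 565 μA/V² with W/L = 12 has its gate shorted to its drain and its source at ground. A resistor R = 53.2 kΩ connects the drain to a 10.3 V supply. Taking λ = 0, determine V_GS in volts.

With gate tied to drain, V_GS = V_DS ≥ V_GS − V_th, so the device is in saturation.
k_n = μ_nC_ox · (W/L) = 6.78 mA/V².
KCL at the drain: ½ k_n (V_GS − V_th)² = (V_DD − V_GS)/R.
Let x = V_GS − 0.99. Then 180 x² + x − 9.31 = 0, giving x = 0.224 V (positive root), so V_GS = 1.21 V.
I_D = (V_DD − V_GS)/R = (10.3 − 1.21) / 53.2 = 0.171 mA.

V_GS = 1.21 V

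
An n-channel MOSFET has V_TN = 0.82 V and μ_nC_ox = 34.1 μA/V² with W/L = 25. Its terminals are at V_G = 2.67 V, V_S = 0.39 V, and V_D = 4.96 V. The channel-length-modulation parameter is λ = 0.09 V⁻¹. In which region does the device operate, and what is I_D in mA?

Saturation; I_D = 1.28 mA

V_GS = V_G − V_S = 2.67 − 0.39 = 2.28 V; V_DS = V_D − V_S = 4.96 − 0.39 = 4.57 V.
k_n = μ_nC_ox · (W/L) = 0.8525 mA/V².
V_ov = V_GS − V_TN = 2.28 − 0.82 = 1.46 V.
Since V_DS = 4.57 V ≥ V_ov = 1.46 V, the device is in saturation.
I_D = ½ k_n V_ov² (1 + λ V_DS) = 0.5 × 0.8525 × 1.46² × (1 + 0.09 × 4.57) = 1.28 mA.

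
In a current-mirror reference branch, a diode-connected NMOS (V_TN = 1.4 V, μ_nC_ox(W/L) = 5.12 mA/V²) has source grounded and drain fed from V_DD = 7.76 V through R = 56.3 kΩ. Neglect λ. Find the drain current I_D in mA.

With gate tied to drain, V_GS = V_DS ≥ V_GS − V_TN, so the device is in saturation.
KCL at the drain: ½ k_n (V_GS − V_TN)² = (V_DD − V_GS)/R.
Let x = V_GS − 1.4. Then 144 x² + x − 6.36 = 0, giving x = 0.207 V (positive root), so V_GS = 1.61 V.
I_D = (V_DD − V_GS)/R = (7.76 − 1.61) / 56.3 = 0.109 mA.

I_D = 0.109 mA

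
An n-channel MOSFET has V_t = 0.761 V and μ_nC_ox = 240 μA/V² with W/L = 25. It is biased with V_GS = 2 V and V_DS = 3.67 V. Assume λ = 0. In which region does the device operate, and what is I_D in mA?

k_n = μ_nC_ox · (W/L) = 6 mA/V².
V_ov = V_GS − V_t = 2 − 0.761 = 1.24 V.
Since V_DS = 3.67 V ≥ V_ov = 1.24 V, the device is in saturation.
I_D = ½ k_n V_ov² = 0.5 × 6 × 1.24² = 4.61 mA.

Saturation; I_D = 4.61 mA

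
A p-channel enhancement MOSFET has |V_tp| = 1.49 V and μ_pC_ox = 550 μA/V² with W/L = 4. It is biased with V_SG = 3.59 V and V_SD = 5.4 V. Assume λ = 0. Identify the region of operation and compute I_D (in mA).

Saturation; I_D = 4.85 mA

k_p = μ_pC_ox · (W/L) = 2.2 mA/V².
V_ov = V_SG − |V_tp| = 3.59 − 1.49 = 2.1 V.
Since V_SD = 5.4 V ≥ V_ov = 2.1 V, the device is in saturation.
I_D = ½ k_p V_ov² = 0.5 × 2.2 × 2.1² = 4.85 mA.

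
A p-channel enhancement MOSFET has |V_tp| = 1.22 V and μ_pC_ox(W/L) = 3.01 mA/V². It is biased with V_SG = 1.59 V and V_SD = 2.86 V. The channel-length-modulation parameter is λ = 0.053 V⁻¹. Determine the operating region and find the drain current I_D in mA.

V_ov = V_SG − |V_tp| = 1.59 − 1.22 = 0.37 V.
Since V_SD = 2.86 V ≥ V_ov = 0.37 V, the device is in saturation.
I_D = ½ k_p V_ov² (1 + λ V_SD) = 0.5 × 3.01 × 0.37² × (1 + 0.053 × 2.86) = 0.237 mA.

Saturation; I_D = 0.237 mA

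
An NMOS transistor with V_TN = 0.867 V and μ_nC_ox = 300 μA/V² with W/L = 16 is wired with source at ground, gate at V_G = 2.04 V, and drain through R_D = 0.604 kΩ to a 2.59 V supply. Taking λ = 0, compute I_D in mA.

V_GS = V_G = 2.04 V, so V_ov = 2.04 − 0.867 = 1.17 V.
k_n = μ_nC_ox · (W/L) = 4.8 mA/V².
Assume saturation: I_D = ½ k_n V_ov² = 0.5 × 4.8 × 1.17² = 3.3 mA, giving V_DS = V_DD − I_D R_D = 2.59 − 3.3 × 0.604 = 0.595 V.
But 0.595 V < V_ov = 1.17 V, so the device is actually in triode.
In triode I_D = k_n[V_ov V_DS − ½ V_DS²] and I_D = (V_DD − V_DS)/R_D. Equating: 1.45 V_DS² − 4.401 V_DS + 2.59 = 0, giving V_DS = 0.799 V (the root below V_ov).
I_D = (2.59 − 0.799) / 0.604 = 2.97 mA.

I_D = 2.97 mA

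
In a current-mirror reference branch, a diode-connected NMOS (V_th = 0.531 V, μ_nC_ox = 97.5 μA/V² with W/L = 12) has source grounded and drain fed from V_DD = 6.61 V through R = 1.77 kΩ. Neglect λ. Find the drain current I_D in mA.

With gate tied to drain, V_GS = V_DS ≥ V_GS − V_th, so the device is in saturation.
k_n = μ_nC_ox · (W/L) = 1.17 mA/V².
KCL at the drain: ½ k_n (V_GS − V_th)² = (V_DD − V_GS)/R.
Let x = V_GS − 0.531. Then 1.04 x² + x − 6.079 = 0, giving x = 1.99 V (positive root), so V_GS = 2.52 V.
I_D = (V_DD − V_GS)/R = (6.61 − 2.52) / 1.77 = 2.31 mA.

I_D = 2.31 mA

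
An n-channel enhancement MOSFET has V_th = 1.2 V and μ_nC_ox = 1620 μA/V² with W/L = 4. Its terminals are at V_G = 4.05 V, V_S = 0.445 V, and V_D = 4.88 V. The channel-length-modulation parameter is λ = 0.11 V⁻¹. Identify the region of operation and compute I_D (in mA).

Saturation; I_D = 27.9 mA

V_GS = V_G − V_S = 4.05 − 0.445 = 3.6 V; V_DS = V_D − V_S = 4.88 − 0.445 = 4.43 V.
k_n = μ_nC_ox · (W/L) = 6.48 mA/V².
V_ov = V_GS − V_th = 3.6 − 1.2 = 2.41 V.
Since V_DS = 4.43 V ≥ V_ov = 2.41 V, the device is in saturation.
I_D = ½ k_n V_ov² (1 + λ V_DS) = 0.5 × 6.48 × 2.41² × (1 + 0.11 × 4.43) = 27.9 mA.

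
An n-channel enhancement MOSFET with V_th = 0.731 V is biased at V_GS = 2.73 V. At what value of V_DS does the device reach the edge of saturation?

V_DS,sat = 2.00 V

The boundary between triode and saturation is V_DS = V_GS − V_th = V_ov.
V_ov = 2.73 − 0.731 = 2 V.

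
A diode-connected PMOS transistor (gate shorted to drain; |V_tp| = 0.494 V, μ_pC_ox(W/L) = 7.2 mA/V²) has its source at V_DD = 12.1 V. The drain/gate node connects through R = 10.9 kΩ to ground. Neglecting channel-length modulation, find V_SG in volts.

V_SG = 1.03 V

With gate tied to drain, V_SG = V_SD ≥ V_SG − |V_tp|, so the device is in saturation.
KCL at the drain: ½ k_p (V_SG − |V_tp|)² = (V_DD − V_SG)/R.
Let x = V_SG − 0.494. Then 39.2 x² + x − 11.61 = 0, giving x = 0.531 V (positive root), so V_SG = 1.03 V.
I_D = (V_DD − V_SG)/R = (12.1 − 1.03) / 10.9 = 1.02 mA.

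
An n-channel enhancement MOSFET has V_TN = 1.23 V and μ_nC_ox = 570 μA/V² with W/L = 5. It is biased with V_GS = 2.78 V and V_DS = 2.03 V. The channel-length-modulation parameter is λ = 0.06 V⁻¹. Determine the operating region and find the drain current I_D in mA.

k_n = μ_nC_ox · (W/L) = 2.85 mA/V².
V_ov = V_GS − V_TN = 2.78 − 1.23 = 1.55 V.
Since V_DS = 2.03 V ≥ V_ov = 1.55 V, the device is in saturation.
I_D = ½ k_n V_ov² (1 + λ V_DS) = 0.5 × 2.85 × 1.55² × (1 + 0.06 × 2.03) = 3.84 mA.

Saturation; I_D = 3.84 mA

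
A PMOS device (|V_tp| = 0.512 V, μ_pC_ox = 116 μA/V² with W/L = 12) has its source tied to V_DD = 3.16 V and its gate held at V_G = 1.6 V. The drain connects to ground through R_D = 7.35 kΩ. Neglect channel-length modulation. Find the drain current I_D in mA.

I_D = 0.387 mA

V_SG = V_DD − V_G = 3.16 − 1.6 = 1.56 V, so V_ov = 1.56 − 0.512 = 1.05 V.
k_p = μ_pC_ox · (W/L) = 1.392 mA/V².
Assume saturation: I_D = ½ k_p V_ov² = 0.5 × 1.392 × 1.05² = 0.764 mA, giving V_SD = V_DD − I_D R_D = 3.16 − 0.764 × 7.35 = -2.46 V.
But -2.46 V < V_ov = 1.05 V, so the device is actually in triode.
In triode I_D = k_p[V_ov V_SD − ½ V_SD²] and I_D = (V_DD − V_SD)/R_D. Equating: 5.12 V_SD² − 11.72 V_SD + 3.16 = 0, giving V_SD = 0.312 V (the root below V_ov).
I_D = (3.16 − 0.312) / 7.35 = 0.387 mA.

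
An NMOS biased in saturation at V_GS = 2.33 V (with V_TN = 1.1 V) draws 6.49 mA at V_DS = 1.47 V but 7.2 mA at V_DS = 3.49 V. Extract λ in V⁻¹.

λ = 0.0588 V⁻¹

With V_GS fixed, I_D ∝ (1 + λ V_DS) in saturation, so I_D2/I_D1 = (1 + λ V_DS2)/(1 + λ V_DS1).
7.2/6.49 = 1.109 = (1 + 3.49 λ)/(1 + 1.47 λ).
Solving: λ (I_D1 V_DS2 − I_D2 V_DS1) = I_D2 − I_D1, so λ = (7.2 − 6.49) / (6.49 × 3.49 − 7.2 × 1.47) = 0.71 / 12.1 = 0.0588 V⁻¹.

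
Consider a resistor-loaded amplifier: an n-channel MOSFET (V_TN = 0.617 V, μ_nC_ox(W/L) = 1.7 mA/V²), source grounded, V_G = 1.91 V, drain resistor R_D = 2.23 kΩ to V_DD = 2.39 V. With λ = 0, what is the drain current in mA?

V_GS = V_G = 1.91 V, so V_ov = 1.91 − 0.617 = 1.29 V.
Assume saturation: I_D = ½ k_n V_ov² = 0.5 × 1.7 × 1.29² = 1.42 mA, giving V_DS = V_DD − I_D R_D = 2.39 − 1.42 × 2.23 = -0.779 V.
But -0.779 V < V_ov = 1.29 V, so the device is actually in triode.
In triode I_D = k_n[V_ov V_DS − ½ V_DS²] and I_D = (V_DD − V_DS)/R_D. Equating: 1.9 V_DS² − 5.902 V_DS + 2.39 = 0, giving V_DS = 0.479 V (the root below V_ov).
I_D = (2.39 − 0.479) / 2.23 = 0.857 mA.

I_D = 0.857 mA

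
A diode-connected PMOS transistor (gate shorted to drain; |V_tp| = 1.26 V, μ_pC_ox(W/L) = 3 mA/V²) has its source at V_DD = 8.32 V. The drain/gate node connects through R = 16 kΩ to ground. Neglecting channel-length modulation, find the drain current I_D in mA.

With gate tied to drain, V_SG = V_SD ≥ V_SG − |V_tp|, so the device is in saturation.
KCL at the drain: ½ k_p (V_SG − |V_tp|)² = (V_DD − V_SG)/R.
Let x = V_SG − 1.26. Then 24 x² + x − 7.06 = 0, giving x = 0.522 V (positive root), so V_SG = 1.78 V.
I_D = (V_DD − V_SG)/R = (8.32 − 1.78) / 16 = 0.409 mA.

I_D = 0.409 mA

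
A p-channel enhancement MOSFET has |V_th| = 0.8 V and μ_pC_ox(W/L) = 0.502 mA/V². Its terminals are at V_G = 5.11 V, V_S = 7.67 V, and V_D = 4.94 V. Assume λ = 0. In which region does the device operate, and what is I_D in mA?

V_SG = V_S − V_G = 7.67 − 5.11 = 2.56 V; V_SD = V_S − V_D = 7.67 − 4.94 = 2.73 V.
V_ov = V_SG − |V_th| = 2.56 − 0.8 = 1.76 V.
Since V_SD = 2.73 V ≥ V_ov = 1.76 V, the device is in saturation.
I_D = ½ k_p V_ov² = 0.5 × 0.502 × 1.76² = 0.777 mA.

Saturation; I_D = 0.777 mA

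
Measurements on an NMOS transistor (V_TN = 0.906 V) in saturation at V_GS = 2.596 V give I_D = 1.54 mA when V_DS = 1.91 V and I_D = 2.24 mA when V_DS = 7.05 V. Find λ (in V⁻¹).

With V_GS fixed, I_D ∝ (1 + λ V_DS) in saturation, so I_D2/I_D1 = (1 + λ V_DS2)/(1 + λ V_DS1).
2.24/1.54 = 1.455 = (1 + 7.05 λ)/(1 + 1.91 λ).
Solving: λ (I_D1 V_DS2 − I_D2 V_DS1) = I_D2 − I_D1, so λ = (2.24 − 1.54) / (1.54 × 7.05 − 2.24 × 1.91) = 0.7 / 6.58 = 0.106 V⁻¹.

λ = 0.106 V⁻¹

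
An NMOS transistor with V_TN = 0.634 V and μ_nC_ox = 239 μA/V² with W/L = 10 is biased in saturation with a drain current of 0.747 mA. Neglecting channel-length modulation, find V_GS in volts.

k_n = μ_nC_ox · (W/L) = 2.39 mA/V².
In saturation I_D = ½ k_n (V_GS − V_TN)², so V_GS − V_TN = √(2 I_D / k_n) = √(2 × 0.747 / 2.39) = 0.791 V.
V_GS = 0.634 + 0.791 = 1.42 V.

V_GS = 1.42 V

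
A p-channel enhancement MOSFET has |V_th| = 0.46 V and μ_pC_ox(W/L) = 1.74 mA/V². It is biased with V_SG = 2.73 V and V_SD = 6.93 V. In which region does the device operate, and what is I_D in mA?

Saturation; I_D = 4.48 mA

V_ov = V_SG − |V_th| = 2.73 − 0.46 = 2.27 V.
Since V_SD = 6.93 V ≥ V_ov = 2.27 V, the device is in saturation.
I_D = ½ k_p V_ov² = 0.5 × 1.74 × 2.27² = 4.48 mA.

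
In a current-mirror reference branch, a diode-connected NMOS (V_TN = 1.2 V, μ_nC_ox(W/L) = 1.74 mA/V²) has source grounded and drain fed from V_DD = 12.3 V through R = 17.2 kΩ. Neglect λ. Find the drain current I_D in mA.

I_D = 0.597 mA

With gate tied to drain, V_GS = V_DS ≥ V_GS − V_TN, so the device is in saturation.
KCL at the drain: ½ k_n (V_GS − V_TN)² = (V_DD − V_GS)/R.
Let x = V_GS − 1.2. Then 15 x² + x − 11.1 = 0, giving x = 0.829 V (positive root), so V_GS = 2.03 V.
I_D = (V_DD − V_GS)/R = (12.3 − 2.03) / 17.2 = 0.597 mA.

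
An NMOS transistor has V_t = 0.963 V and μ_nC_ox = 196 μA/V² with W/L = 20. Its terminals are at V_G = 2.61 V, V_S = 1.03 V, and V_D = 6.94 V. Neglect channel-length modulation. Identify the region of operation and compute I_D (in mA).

Saturation; I_D = 0.746 mA

V_GS = V_G − V_S = 2.61 − 1.03 = 1.58 V; V_DS = V_D − V_S = 6.94 − 1.03 = 5.91 V.
k_n = μ_nC_ox · (W/L) = 3.92 mA/V².
V_ov = V_GS − V_t = 1.58 − 0.963 = 0.617 V.
Since V_DS = 5.91 V ≥ V_ov = 0.617 V, the device is in saturation.
I_D = ½ k_n V_ov² = 0.5 × 3.92 × 0.617² = 0.746 mA.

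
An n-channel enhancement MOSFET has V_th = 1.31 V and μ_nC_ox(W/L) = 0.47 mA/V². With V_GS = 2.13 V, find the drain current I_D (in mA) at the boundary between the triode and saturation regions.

At the boundary V_DS = V_ov = V_GS − V_th = 2.13 − 1.31 = 0.82 V.
I_D = ½ k_n V_ov² = 0.5 × 0.47 × 0.82² = 0.158 mA.

I_D = 0.158 mA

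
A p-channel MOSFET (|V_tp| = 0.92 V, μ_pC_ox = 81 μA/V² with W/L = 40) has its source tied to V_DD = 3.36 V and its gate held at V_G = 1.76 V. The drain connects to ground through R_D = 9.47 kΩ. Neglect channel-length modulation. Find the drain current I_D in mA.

V_SG = V_DD − V_G = 3.36 − 1.76 = 1.6 V, so V_ov = 1.6 − 0.92 = 0.68 V.
k_p = μ_pC_ox · (W/L) = 3.24 mA/V².
Assume saturation: I_D = ½ k_p V_ov² = 0.5 × 3.24 × 0.68² = 0.749 mA, giving V_SD = V_DD − I_D R_D = 3.36 − 0.749 × 9.47 = -3.73 V.
But -3.73 V < V_ov = 0.68 V, so the device is actually in triode.
In triode I_D = k_p[V_ov V_SD − ½ V_SD²] and I_D = (V_DD − V_SD)/R_D. Equating: 15.3 V_SD² − 21.86 V_SD + 3.36 = 0, giving V_SD = 0.175 V (the root below V_ov).
I_D = (3.36 − 0.175) / 9.47 = 0.336 mA.

I_D = 0.336 mA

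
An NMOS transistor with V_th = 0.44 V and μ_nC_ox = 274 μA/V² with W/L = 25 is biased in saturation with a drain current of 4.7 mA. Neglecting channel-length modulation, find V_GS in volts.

k_n = μ_nC_ox · (W/L) = 6.85 mA/V².
In saturation I_D = ½ k_n (V_GS − V_th)², so V_GS − V_th = √(2 I_D / k_n) = √(2 × 4.7 / 6.85) = 1.17 V.
V_GS = 0.44 + 1.17 = 1.61 V.

V_GS = 1.61 V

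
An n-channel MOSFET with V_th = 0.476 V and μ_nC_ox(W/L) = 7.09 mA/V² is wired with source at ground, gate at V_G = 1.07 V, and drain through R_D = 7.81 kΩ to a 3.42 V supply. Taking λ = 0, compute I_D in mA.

I_D = 0.424 mA

V_GS = V_G = 1.07 V, so V_ov = 1.07 − 0.476 = 0.594 V.
Assume saturation: I_D = ½ k_n V_ov² = 0.5 × 7.09 × 0.594² = 1.25 mA, giving V_DS = V_DD − I_D R_D = 3.42 − 1.25 × 7.81 = -6.35 V.
But -6.35 V < V_ov = 0.594 V, so the device is actually in triode.
In triode I_D = k_n[V_ov V_DS − ½ V_DS²] and I_D = (V_DD − V_DS)/R_D. Equating: 27.7 V_DS² − 33.89 V_DS + 3.42 = 0, giving V_DS = 0.111 V (the root below V_ov).
I_D = (3.42 − 0.111) / 7.81 = 0.424 mA.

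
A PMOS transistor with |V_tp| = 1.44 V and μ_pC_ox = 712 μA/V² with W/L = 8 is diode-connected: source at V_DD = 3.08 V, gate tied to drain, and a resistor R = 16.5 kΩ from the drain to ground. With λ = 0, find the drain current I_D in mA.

With gate tied to drain, V_SG = V_SD ≥ V_SG − |V_tp|, so the device is in saturation.
k_p = μ_pC_ox · (W/L) = 5.696 mA/V².
KCL at the drain: ½ k_p (V_SG − |V_tp|)² = (V_DD − V_SG)/R.
Let x = V_SG − 1.44. Then 47 x² + x − 1.64 = 0, giving x = 0.176 V (positive root), so V_SG = 1.62 V.
I_D = (V_DD − V_SG)/R = (3.08 − 1.62) / 16.5 = 0.0887 mA.

I_D = 0.0887 mA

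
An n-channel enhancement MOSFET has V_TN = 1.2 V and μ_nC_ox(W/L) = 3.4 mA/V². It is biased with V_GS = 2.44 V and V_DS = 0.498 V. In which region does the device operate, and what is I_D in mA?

Triode; I_D = 1.68 mA

V_ov = V_GS − V_TN = 2.44 − 1.2 = 1.24 V.
Since V_DS = 0.498 V < V_ov = 1.24 V, the device is in the triode region.
I_D = k_n [V_ov · V_DS − ½ V_DS²] = 3.4 × [1.24 × 0.498 − 0.5 × 0.498²] = 1.68 mA.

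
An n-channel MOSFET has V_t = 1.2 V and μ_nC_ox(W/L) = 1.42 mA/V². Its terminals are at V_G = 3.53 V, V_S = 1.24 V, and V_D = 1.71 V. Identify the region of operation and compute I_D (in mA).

Triode; I_D = 0.571 mA

V_GS = V_G − V_S = 3.53 − 1.24 = 2.29 V; V_DS = V_D − V_S = 1.71 − 1.24 = 0.47 V.
V_ov = V_GS − V_t = 2.29 − 1.2 = 1.09 V.
Since V_DS = 0.47 V < V_ov = 1.09 V, the device is in the triode region.
I_D = k_n [V_ov · V_DS − ½ V_DS²] = 1.42 × [1.09 × 0.47 − 0.5 × 0.47²] = 0.571 mA.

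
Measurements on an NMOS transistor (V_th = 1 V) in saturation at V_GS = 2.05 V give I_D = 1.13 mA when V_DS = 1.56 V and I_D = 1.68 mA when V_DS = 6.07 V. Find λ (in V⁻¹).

λ = 0.130 V⁻¹

With V_GS fixed, I_D ∝ (1 + λ V_DS) in saturation, so I_D2/I_D1 = (1 + λ V_DS2)/(1 + λ V_DS1).
1.68/1.13 = 1.487 = (1 + 6.07 λ)/(1 + 1.56 λ).
Solving: λ (I_D1 V_DS2 − I_D2 V_DS1) = I_D2 − I_D1, so λ = (1.68 − 1.13) / (1.13 × 6.07 − 1.68 × 1.56) = 0.55 / 4.24 = 0.13 V⁻¹.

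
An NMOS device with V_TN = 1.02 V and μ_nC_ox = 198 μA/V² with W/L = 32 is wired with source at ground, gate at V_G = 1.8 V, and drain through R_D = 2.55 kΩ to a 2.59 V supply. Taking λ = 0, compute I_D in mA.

I_D = 0.930 mA

V_GS = V_G = 1.8 V, so V_ov = 1.8 − 1.02 = 0.78 V.
k_n = μ_nC_ox · (W/L) = 6.336 mA/V².
Assume saturation: I_D = ½ k_n V_ov² = 0.5 × 6.336 × 0.78² = 1.93 mA, giving V_DS = V_DD − I_D R_D = 2.59 − 1.93 × 2.55 = -2.32 V.
But -2.32 V < V_ov = 0.78 V, so the device is actually in triode.
In triode I_D = k_n[V_ov V_DS − ½ V_DS²] and I_D = (V_DD − V_DS)/R_D. Equating: 8.08 V_DS² − 13.6 V_DS + 2.59 = 0, giving V_DS = 0.219 V (the root below V_ov).
I_D = (2.59 − 0.219) / 2.55 = 0.93 mA.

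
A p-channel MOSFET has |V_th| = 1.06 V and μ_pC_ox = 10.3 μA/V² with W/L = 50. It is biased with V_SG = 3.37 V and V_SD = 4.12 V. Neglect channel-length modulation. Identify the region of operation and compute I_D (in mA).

Saturation; I_D = 1.37 mA

k_p = μ_pC_ox · (W/L) = 0.515 mA/V².
V_ov = V_SG − |V_th| = 3.37 − 1.06 = 2.31 V.
Since V_SD = 4.12 V ≥ V_ov = 2.31 V, the device is in saturation.
I_D = ½ k_p V_ov² = 0.5 × 0.515 × 2.31² = 1.37 mA.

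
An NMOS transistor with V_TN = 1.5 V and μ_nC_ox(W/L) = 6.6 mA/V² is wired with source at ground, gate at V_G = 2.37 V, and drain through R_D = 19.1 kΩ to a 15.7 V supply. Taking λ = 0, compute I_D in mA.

V_GS = V_G = 2.37 V, so V_ov = 2.37 − 1.5 = 0.87 V.
Assume saturation: I_D = ½ k_n V_ov² = 0.5 × 6.6 × 0.87² = 2.5 mA, giving V_DS = V_DD − I_D R_D = 15.7 − 2.5 × 19.1 = -32 V.
But -32 V < V_ov = 0.87 V, so the device is actually in triode.
In triode I_D = k_n[V_ov V_DS − ½ V_DS²] and I_D = (V_DD − V_DS)/R_D. Equating: 63 V_DS² − 110.7 V_DS + 15.7 = 0, giving V_DS = 0.156 V (the root below V_ov).
I_D = (15.7 − 0.156) / 19.1 = 0.814 mA.

I_D = 0.814 mA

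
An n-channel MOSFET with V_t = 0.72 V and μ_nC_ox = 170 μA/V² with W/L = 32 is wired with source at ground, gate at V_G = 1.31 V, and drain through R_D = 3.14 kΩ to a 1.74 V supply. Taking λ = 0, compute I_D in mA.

V_GS = V_G = 1.31 V, so V_ov = 1.31 − 0.72 = 0.59 V.
k_n = μ_nC_ox · (W/L) = 5.44 mA/V².
Assume saturation: I_D = ½ k_n V_ov² = 0.5 × 5.44 × 0.59² = 0.947 mA, giving V_DS = V_DD − I_D R_D = 1.74 − 0.947 × 3.14 = -1.23 V.
But -1.23 V < V_ov = 0.59 V, so the device is actually in triode.
In triode I_D = k_n[V_ov V_DS − ½ V_DS²] and I_D = (V_DD − V_DS)/R_D. Equating: 8.54 V_DS² − 11.08 V_DS + 1.74 = 0, giving V_DS = 0.183 V (the root below V_ov).
I_D = (1.74 − 0.183) / 3.14 = 0.496 mA.

I_D = 0.496 mA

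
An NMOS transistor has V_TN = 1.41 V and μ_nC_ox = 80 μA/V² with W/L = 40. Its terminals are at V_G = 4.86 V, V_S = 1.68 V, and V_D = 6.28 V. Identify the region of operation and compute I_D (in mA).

V_GS = V_G − V_S = 4.86 − 1.68 = 3.18 V; V_DS = V_D − V_S = 6.28 − 1.68 = 4.6 V.
k_n = μ_nC_ox · (W/L) = 3.2 mA/V².
V_ov = V_GS − V_TN = 3.18 − 1.41 = 1.77 V.
Since V_DS = 4.6 V ≥ V_ov = 1.77 V, the device is in saturation.
I_D = ½ k_n V_ov² = 0.5 × 3.2 × 1.77² = 5.01 mA.

Saturation; I_D = 5.01 mA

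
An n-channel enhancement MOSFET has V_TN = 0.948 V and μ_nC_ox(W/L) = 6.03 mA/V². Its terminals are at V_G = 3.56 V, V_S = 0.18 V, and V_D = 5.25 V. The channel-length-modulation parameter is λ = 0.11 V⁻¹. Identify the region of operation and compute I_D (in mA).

V_GS = V_G − V_S = 3.56 − 0.18 = 3.38 V; V_DS = V_D − V_S = 5.25 − 0.18 = 5.07 V.
V_ov = V_GS − V_TN = 3.38 − 0.948 = 2.43 V.
Since V_DS = 5.07 V ≥ V_ov = 2.43 V, the device is in saturation.
I_D = ½ k_n V_ov² (1 + λ V_DS) = 0.5 × 6.03 × 2.43² × (1 + 0.11 × 5.07) = 27.8 mA.

Saturation; I_D = 27.8 mA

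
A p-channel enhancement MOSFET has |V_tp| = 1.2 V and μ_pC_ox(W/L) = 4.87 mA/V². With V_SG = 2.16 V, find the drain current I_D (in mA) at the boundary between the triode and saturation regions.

I_D = 2.24 mA

At the boundary V_SD = V_ov = V_SG − |V_tp| = 2.16 − 1.2 = 0.96 V.
I_D = ½ k_p V_ov² = 0.5 × 4.87 × 0.96² = 2.24 mA.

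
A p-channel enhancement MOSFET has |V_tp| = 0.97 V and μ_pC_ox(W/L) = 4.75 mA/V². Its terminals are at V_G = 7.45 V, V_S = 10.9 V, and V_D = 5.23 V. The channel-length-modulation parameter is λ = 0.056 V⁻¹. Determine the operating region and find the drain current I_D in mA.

Saturation; I_D = 19.2 mA

V_SG = V_S − V_G = 10.9 − 7.45 = 3.45 V; V_SD = V_S − V_D = 10.9 − 5.23 = 5.67 V.
V_ov = V_SG − |V_tp| = 3.45 − 0.97 = 2.48 V.
Since V_SD = 5.67 V ≥ V_ov = 2.48 V, the device is in saturation.
I_D = ½ k_p V_ov² (1 + λ V_SD) = 0.5 × 4.75 × 2.48² × (1 + 0.056 × 5.67) = 19.2 mA.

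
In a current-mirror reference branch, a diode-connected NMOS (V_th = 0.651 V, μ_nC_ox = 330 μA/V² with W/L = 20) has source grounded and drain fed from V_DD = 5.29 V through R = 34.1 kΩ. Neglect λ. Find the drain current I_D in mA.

With gate tied to drain, V_GS = V_DS ≥ V_GS − V_th, so the device is in saturation.
k_n = μ_nC_ox · (W/L) = 6.6 mA/V².
KCL at the drain: ½ k_n (V_GS − V_th)² = (V_DD − V_GS)/R.
Let x = V_GS − 0.651. Then 113 x² + x − 4.639 = 0, giving x = 0.199 V (positive root), so V_GS = 0.85 V.
I_D = (V_DD − V_GS)/R = (5.29 − 0.85) / 34.1 = 0.13 mA.

I_D = 0.130 mA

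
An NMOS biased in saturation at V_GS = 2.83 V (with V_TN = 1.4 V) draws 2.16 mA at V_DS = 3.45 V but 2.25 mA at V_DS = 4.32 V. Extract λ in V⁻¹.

With V_GS fixed, I_D ∝ (1 + λ V_DS) in saturation, so I_D2/I_D1 = (1 + λ V_DS2)/(1 + λ V_DS1).
2.25/2.16 = 1.042 = (1 + 4.32 λ)/(1 + 3.45 λ).
Solving: λ (I_D1 V_DS2 − I_D2 V_DS1) = I_D2 − I_D1, so λ = (2.25 − 2.16) / (2.16 × 4.32 − 2.25 × 3.45) = 0.09 / 1.57 = 0.0574 V⁻¹.

λ = 0.0574 V⁻¹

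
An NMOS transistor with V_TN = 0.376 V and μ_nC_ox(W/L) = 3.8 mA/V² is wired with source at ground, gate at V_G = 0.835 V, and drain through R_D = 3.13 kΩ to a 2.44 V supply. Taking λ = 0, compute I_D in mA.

V_GS = V_G = 0.835 V, so V_ov = 0.835 − 0.376 = 0.459 V.
Assume saturation: I_D = ½ k_n V_ov² = 0.5 × 3.8 × 0.459² = 0.4 mA, giving V_DS = V_DD − I_D R_D = 2.44 − 0.4 × 3.13 = 1.19 V.
V_DS = 1.19 V ≥ V_ov = 0.459 V, confirming saturation.

I_D = 0.400 mA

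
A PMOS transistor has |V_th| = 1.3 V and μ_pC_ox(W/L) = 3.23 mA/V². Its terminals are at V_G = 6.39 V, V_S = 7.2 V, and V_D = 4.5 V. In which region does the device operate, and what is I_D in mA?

Cutoff; I_D = 0 mA

V_SG = V_S − V_G = 7.2 − 6.39 = 0.81 V; V_SD = V_S − V_D = 7.2 − 4.5 = 2.7 V.
V_SG = 0.81 V < |V_th| = 1.3 V, so the transistor is in cutoff.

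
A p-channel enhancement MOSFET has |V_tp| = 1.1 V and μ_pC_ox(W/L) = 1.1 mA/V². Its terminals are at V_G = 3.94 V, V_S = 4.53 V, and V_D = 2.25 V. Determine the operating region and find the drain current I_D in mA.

V_SG = V_S − V_G = 4.53 − 3.94 = 0.59 V; V_SD = V_S − V_D = 4.53 − 2.25 = 2.28 V.
V_SG = 0.59 V < |V_tp| = 1.1 V, so the transistor is in cutoff.

Cutoff; I_D = 0 mA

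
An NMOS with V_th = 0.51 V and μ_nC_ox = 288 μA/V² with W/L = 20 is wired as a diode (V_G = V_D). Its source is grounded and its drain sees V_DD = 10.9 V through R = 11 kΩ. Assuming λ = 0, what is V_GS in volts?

V_GS = 1.07 V

With gate tied to drain, V_GS = V_DS ≥ V_GS − V_th, so the device is in saturation.
k_n = μ_nC_ox · (W/L) = 5.76 mA/V².
KCL at the drain: ½ k_n (V_GS − V_th)² = (V_DD − V_GS)/R.
Let x = V_GS − 0.51. Then 31.7 x² + x − 10.39 = 0, giving x = 0.557 V (positive root), so V_GS = 1.07 V.
I_D = (V_DD − V_GS)/R = (10.9 − 1.07) / 11 = 0.894 mA.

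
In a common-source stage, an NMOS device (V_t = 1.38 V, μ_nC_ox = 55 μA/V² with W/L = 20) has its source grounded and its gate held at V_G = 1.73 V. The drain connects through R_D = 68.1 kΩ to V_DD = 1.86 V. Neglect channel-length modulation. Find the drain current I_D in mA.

I_D = 0.0262 mA

V_GS = V_G = 1.73 V, so V_ov = 1.73 − 1.38 = 0.35 V.
k_n = μ_nC_ox · (W/L) = 1.1 mA/V².
Assume saturation: I_D = ½ k_n V_ov² = 0.5 × 1.1 × 0.35² = 0.0674 mA, giving V_DS = V_DD − I_D R_D = 1.86 − 0.0674 × 68.1 = -2.73 V.
But -2.73 V < V_ov = 0.35 V, so the device is actually in triode.
In triode I_D = k_n[V_ov V_DS − ½ V_DS²] and I_D = (V_DD − V_DS)/R_D. Equating: 37.5 V_DS² − 27.22 V_DS + 1.86 = 0, giving V_DS = 0.0764 V (the root below V_ov).
I_D = (1.86 − 0.0764) / 68.1 = 0.0262 mA.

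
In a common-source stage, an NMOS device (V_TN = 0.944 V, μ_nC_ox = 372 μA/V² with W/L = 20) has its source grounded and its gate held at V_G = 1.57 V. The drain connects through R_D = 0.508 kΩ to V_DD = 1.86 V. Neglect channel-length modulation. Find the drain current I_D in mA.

I_D = 1.46 mA

V_GS = V_G = 1.57 V, so V_ov = 1.57 − 0.944 = 0.626 V.
k_n = μ_nC_ox · (W/L) = 7.44 mA/V².
Assume saturation: I_D = ½ k_n V_ov² = 0.5 × 7.44 × 0.626² = 1.46 mA, giving V_DS = V_DD − I_D R_D = 1.86 − 1.46 × 0.508 = 1.12 V.
V_DS = 1.12 V ≥ V_ov = 0.626 V, confirming saturation.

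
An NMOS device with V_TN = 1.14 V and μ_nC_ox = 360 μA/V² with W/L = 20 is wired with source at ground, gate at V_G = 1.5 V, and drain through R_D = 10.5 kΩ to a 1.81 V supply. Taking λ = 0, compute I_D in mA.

I_D = 0.166 mA

V_GS = V_G = 1.5 V, so V_ov = 1.5 − 1.14 = 0.36 V.
k_n = μ_nC_ox · (W/L) = 7.2 mA/V².
Assume saturation: I_D = ½ k_n V_ov² = 0.5 × 7.2 × 0.36² = 0.467 mA, giving V_DS = V_DD − I_D R_D = 1.81 − 0.467 × 10.5 = -3.09 V.
But -3.09 V < V_ov = 0.36 V, so the device is actually in triode.
In triode I_D = k_n[V_ov V_DS − ½ V_DS²] and I_D = (V_DD − V_DS)/R_D. Equating: 37.8 V_DS² − 28.22 V_DS + 1.81 = 0, giving V_DS = 0.0709 V (the root below V_ov).
I_D = (1.81 − 0.0709) / 10.5 = 0.166 mA.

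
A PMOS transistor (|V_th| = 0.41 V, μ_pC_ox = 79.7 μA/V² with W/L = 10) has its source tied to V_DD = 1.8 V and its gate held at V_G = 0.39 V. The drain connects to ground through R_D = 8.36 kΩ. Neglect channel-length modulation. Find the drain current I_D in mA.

I_D = 0.184 mA

V_SG = V_DD − V_G = 1.8 − 0.39 = 1.41 V, so V_ov = 1.41 − 0.41 = 1 V.
k_p = μ_pC_ox · (W/L) = 0.797 mA/V².
Assume saturation: I_D = ½ k_p V_ov² = 0.5 × 0.797 × 1² = 0.399 mA, giving V_SD = V_DD − I_D R_D = 1.8 − 0.399 × 8.36 = -1.53 V.
But -1.53 V < V_ov = 1 V, so the device is actually in triode.
In triode I_D = k_p[V_ov V_SD − ½ V_SD²] and I_D = (V_DD − V_SD)/R_D. Equating: 3.33 V_SD² − 7.663 V_SD + 1.8 = 0, giving V_SD = 0.266 V (the root below V_ov).
I_D = (1.8 − 0.266) / 8.36 = 0.184 mA.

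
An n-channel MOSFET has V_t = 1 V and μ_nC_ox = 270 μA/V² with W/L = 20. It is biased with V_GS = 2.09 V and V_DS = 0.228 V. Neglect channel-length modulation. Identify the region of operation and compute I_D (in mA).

k_n = μ_nC_ox · (W/L) = 5.4 mA/V².
V_ov = V_GS − V_t = 2.09 − 1 = 1.09 V.
Since V_DS = 0.228 V < V_ov = 1.09 V, the device is in the triode region.
I_D = k_n [V_ov · V_DS − ½ V_DS²] = 5.4 × [1.09 × 0.228 − 0.5 × 0.228²] = 1.2 mA.

Triode; I_D = 1.20 mA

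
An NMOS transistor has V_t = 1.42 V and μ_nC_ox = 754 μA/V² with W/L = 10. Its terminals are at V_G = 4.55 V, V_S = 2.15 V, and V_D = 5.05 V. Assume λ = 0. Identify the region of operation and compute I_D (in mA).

V_GS = V_G − V_S = 4.55 − 2.15 = 2.4 V; V_DS = V_D − V_S = 5.05 − 2.15 = 2.9 V.
k_n = μ_nC_ox · (W/L) = 7.54 mA/V².
V_ov = V_GS − V_t = 2.4 − 1.42 = 0.98 V.
Since V_DS = 2.9 V ≥ V_ov = 0.98 V, the device is in saturation.
I_D = ½ k_n V_ov² = 0.5 × 7.54 × 0.98² = 3.62 mA.

Saturation; I_D = 3.62 mA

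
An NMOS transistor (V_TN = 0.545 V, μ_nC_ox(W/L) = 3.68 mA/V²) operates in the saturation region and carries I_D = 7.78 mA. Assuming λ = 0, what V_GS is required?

In saturation I_D = ½ k_n (V_GS − V_TN)², so V_GS − V_TN = √(2 I_D / k_n) = √(2 × 7.78 / 3.68) = 2.06 V.
V_GS = 0.545 + 2.06 = 2.6 V.

V_GS = 2.60 V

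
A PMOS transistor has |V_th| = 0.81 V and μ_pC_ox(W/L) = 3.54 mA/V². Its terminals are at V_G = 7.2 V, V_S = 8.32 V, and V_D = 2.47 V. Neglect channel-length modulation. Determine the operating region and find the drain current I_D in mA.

V_SG = V_S − V_G = 8.32 − 7.2 = 1.12 V; V_SD = V_S − V_D = 8.32 − 2.47 = 5.85 V.
V_ov = V_SG − |V_th| = 1.12 − 0.81 = 0.31 V.
Since V_SD = 5.85 V ≥ V_ov = 0.31 V, the device is in saturation.
I_D = ½ k_p V_ov² = 0.5 × 3.54 × 0.31² = 0.17 mA.

Saturation; I_D = 0.170 mA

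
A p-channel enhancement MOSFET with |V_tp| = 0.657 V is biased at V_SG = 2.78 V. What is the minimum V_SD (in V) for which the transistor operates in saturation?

V_SD,sat = 2.12 V

The boundary between triode and saturation is V_SD = V_SG − |V_tp| = V_ov.
V_ov = 2.78 − 0.657 = 2.12 V.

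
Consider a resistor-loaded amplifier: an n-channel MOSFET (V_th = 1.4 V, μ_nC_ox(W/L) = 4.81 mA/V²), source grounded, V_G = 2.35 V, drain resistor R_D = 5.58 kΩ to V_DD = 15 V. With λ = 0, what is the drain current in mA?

V_GS = V_G = 2.35 V, so V_ov = 2.35 − 1.4 = 0.95 V.
Assume saturation: I_D = ½ k_n V_ov² = 0.5 × 4.81 × 0.95² = 2.17 mA, giving V_DS = V_DD − I_D R_D = 15 − 2.17 × 5.58 = 2.89 V.
V_DS = 2.89 V ≥ V_ov = 0.95 V, confirming saturation.

I_D = 2.17 mA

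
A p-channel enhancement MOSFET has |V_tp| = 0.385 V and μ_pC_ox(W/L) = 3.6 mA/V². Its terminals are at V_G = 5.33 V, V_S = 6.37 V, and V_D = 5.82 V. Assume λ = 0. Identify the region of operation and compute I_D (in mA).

Triode; I_D = 0.752 mA

V_SG = V_S − V_G = 6.37 − 5.33 = 1.04 V; V_SD = V_S − V_D = 6.37 − 5.82 = 0.55 V.
V_ov = V_SG − |V_tp| = 1.04 − 0.385 = 0.655 V.
Since V_SD = 0.55 V < V_ov = 0.655 V, the device is in the triode region.
I_D = k_p [V_ov · V_SD − ½ V_SD²] = 3.6 × [0.655 × 0.55 − 0.5 × 0.55²] = 0.752 mA.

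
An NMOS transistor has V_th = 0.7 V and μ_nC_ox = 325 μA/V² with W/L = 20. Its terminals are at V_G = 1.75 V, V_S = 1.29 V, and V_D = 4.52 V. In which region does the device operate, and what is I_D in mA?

Cutoff; I_D = 0 mA

V_GS = V_G − V_S = 1.75 − 1.29 = 0.46 V; V_DS = V_D − V_S = 4.52 − 1.29 = 3.23 V.
V_GS = 0.46 V < V_th = 0.7 V, so the transistor is in cutoff.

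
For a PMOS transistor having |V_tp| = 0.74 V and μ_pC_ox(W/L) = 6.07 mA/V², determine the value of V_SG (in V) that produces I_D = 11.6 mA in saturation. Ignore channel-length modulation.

V_SG = 2.70 V

In saturation I_D = ½ k_p (V_SG − |V_tp|)², so V_SG − |V_tp| = √(2 I_D / k_p) = √(2 × 11.6 / 6.07) = 1.96 V.
V_SG = 0.74 + 1.96 = 2.7 V.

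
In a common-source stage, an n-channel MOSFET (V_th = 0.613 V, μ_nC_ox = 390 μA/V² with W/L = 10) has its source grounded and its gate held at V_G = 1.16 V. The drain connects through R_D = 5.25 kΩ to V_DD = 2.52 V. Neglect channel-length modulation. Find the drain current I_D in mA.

I_D = 0.429 mA

V_GS = V_G = 1.16 V, so V_ov = 1.16 − 0.613 = 0.547 V.
k_n = μ_nC_ox · (W/L) = 3.9 mA/V².
Assume saturation: I_D = ½ k_n V_ov² = 0.5 × 3.9 × 0.547² = 0.583 mA, giving V_DS = V_DD − I_D R_D = 2.52 − 0.583 × 5.25 = -0.543 V.
But -0.543 V < V_ov = 0.547 V, so the device is actually in triode.
In triode I_D = k_n[V_ov V_DS − ½ V_DS²] and I_D = (V_DD − V_DS)/R_D. Equating: 10.2 V_DS² − 12.2 V_DS + 2.52 = 0, giving V_DS = 0.266 V (the root below V_ov).
I_D = (2.52 − 0.266) / 5.25 = 0.429 mA.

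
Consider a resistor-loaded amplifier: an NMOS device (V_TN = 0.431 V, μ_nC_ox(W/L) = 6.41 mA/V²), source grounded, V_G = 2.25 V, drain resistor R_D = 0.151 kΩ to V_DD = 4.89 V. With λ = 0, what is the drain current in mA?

I_D = 10.6 mA

V_GS = V_G = 2.25 V, so V_ov = 2.25 − 0.431 = 1.82 V.
Assume saturation: I_D = ½ k_n V_ov² = 0.5 × 6.41 × 1.82² = 10.6 mA, giving V_DS = V_DD − I_D R_D = 4.89 − 10.6 × 0.151 = 3.29 V.
V_DS = 3.29 V ≥ V_ov = 1.82 V, confirming saturation.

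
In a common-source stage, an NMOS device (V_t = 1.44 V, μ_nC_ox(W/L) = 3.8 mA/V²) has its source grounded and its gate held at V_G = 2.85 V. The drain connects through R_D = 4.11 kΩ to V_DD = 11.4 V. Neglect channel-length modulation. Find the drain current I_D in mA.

V_GS = V_G = 2.85 V, so V_ov = 2.85 − 1.44 = 1.41 V.
Assume saturation: I_D = ½ k_n V_ov² = 0.5 × 3.8 × 1.41² = 3.78 mA, giving V_DS = V_DD − I_D R_D = 11.4 − 3.78 × 4.11 = -4.13 V.
But -4.13 V < V_ov = 1.41 V, so the device is actually in triode.
In triode I_D = k_n[V_ov V_DS − ½ V_DS²] and I_D = (V_DD − V_DS)/R_D. Equating: 7.81 V_DS² − 23.02 V_DS + 11.4 = 0, giving V_DS = 0.63 V (the root below V_ov).
I_D = (11.4 − 0.63) / 4.11 = 2.62 mA.

I_D = 2.62 mA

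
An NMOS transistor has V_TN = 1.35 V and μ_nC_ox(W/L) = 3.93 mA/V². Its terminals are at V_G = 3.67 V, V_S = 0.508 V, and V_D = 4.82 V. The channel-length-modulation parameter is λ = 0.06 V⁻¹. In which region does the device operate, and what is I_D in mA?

Saturation; I_D = 8.12 mA

V_GS = V_G − V_S = 3.67 − 0.508 = 3.16 V; V_DS = V_D − V_S = 4.82 − 0.508 = 4.31 V.
V_ov = V_GS − V_TN = 3.16 − 1.35 = 1.81 V.
Since V_DS = 4.31 V ≥ V_ov = 1.81 V, the device is in saturation.
I_D = ½ k_n V_ov² (1 + λ V_DS) = 0.5 × 3.93 × 1.81² × (1 + 0.06 × 4.31) = 8.12 mA.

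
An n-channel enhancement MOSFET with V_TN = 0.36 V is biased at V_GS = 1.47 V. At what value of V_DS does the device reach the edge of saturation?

The boundary between triode and saturation is V_DS = V_GS − V_TN = V_ov.
V_ov = 1.47 − 0.36 = 1.11 V.

V_DS,sat = 1.11 V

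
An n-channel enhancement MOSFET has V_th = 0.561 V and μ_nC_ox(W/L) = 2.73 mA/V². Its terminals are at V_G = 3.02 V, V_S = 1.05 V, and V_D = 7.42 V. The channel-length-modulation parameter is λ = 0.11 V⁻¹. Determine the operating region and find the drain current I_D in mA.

V_GS = V_G − V_S = 3.02 − 1.05 = 1.97 V; V_DS = V_D − V_S = 7.42 − 1.05 = 6.37 V.
V_ov = V_GS − V_th = 1.97 − 0.561 = 1.41 V.
Since V_DS = 6.37 V ≥ V_ov = 1.41 V, the device is in saturation.
I_D = ½ k_n V_ov² (1 + λ V_DS) = 0.5 × 2.73 × 1.41² × (1 + 0.11 × 6.37) = 4.61 mA.

Saturation; I_D = 4.61 mA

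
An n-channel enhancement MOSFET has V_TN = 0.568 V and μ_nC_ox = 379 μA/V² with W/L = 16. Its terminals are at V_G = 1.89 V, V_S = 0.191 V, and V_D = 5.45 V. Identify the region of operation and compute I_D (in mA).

V_GS = V_G − V_S = 1.89 − 0.191 = 1.7 V; V_DS = V_D − V_S = 5.45 − 0.191 = 5.26 V.
k_n = μ_nC_ox · (W/L) = 6.064 mA/V².
V_ov = V_GS − V_TN = 1.7 − 0.568 = 1.13 V.
Since V_DS = 5.26 V ≥ V_ov = 1.13 V, the device is in saturation.
I_D = ½ k_n V_ov² = 0.5 × 6.064 × 1.13² = 3.88 mA.

Saturation; I_D = 3.88 mA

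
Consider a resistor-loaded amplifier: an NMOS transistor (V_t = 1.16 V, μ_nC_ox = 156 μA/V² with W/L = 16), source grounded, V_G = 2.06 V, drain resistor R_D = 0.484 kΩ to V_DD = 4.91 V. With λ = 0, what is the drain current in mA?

I_D = 1.01 mA

V_GS = V_G = 2.06 V, so V_ov = 2.06 − 1.16 = 0.9 V.
k_n = μ_nC_ox · (W/L) = 2.496 mA/V².
Assume saturation: I_D = ½ k_n V_ov² = 0.5 × 2.496 × 0.9² = 1.01 mA, giving V_DS = V_DD − I_D R_D = 4.91 − 1.01 × 0.484 = 4.42 V.
V_DS = 4.42 V ≥ V_ov = 0.9 V, confirming saturation.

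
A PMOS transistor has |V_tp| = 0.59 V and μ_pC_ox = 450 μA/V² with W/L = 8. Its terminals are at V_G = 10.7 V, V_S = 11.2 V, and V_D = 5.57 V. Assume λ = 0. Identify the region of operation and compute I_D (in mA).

V_SG = V_S − V_G = 11.2 − 10.7 = 0.5 V; V_SD = V_S − V_D = 11.2 − 5.57 = 5.63 V.
V_SG = 0.5 V < |V_tp| = 0.59 V, so the transistor is in cutoff.

Cutoff; I_D = 0 mA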